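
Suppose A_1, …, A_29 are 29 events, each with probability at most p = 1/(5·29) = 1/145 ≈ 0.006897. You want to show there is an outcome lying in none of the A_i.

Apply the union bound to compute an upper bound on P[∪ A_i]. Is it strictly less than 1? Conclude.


Union bound: P[∪_{i=1}^{29} A_i] ≤ Σ_i P[A_i] ≤ 29·p = 29·(1/145) = 1/5.
Numerically: 1/5 ≈ 0.200000.
Is 1/5 < 1? YES.
Since P[∪ A_i] ≤ 1/5 < 1, the complement has P[∩ A_i^c] ≥ 1 − 1/5 = 4/5 > 0, so some outcome avoids every A_i.

29·p = 1/5 ≈ 0.200000; existence CERTIFIED by the union bound.


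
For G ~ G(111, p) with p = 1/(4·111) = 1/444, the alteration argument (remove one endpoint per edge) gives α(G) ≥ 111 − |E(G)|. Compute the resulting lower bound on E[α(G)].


E[|E(G)|] = C(111, 2)·p = 6105 · (1/444) = 55/4.
E[α(G)] ≥ n − E[|E(G)|] = 111 − 55/4 = 389/4.
Numerically: ≈ 97.25000.
(This is only a lower bound; the true E[α(G)] may be larger.)

E[α(G)] ≥ 389/4 ≈ 97.25000.


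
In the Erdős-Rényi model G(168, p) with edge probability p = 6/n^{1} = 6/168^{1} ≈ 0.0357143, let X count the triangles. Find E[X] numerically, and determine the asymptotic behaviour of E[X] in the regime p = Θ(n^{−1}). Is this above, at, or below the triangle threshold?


Number of potential triangles: C(168, 3) = 776216.
Each occurs with probability p³ ≈ (0.0357143)³ ≈ 4.55539359e-05.
By linearity: E[X] = C(168, 3)·p³ ≈ 776216 · 4.55539359e-05 ≈ 35.359694.
Here α = 1, so p = 6/n is exactly at the triangle threshold p ~ 1/n. Asymptotically E[X] → c³/6 = 6³/6 = 36 ≈ 36.000000, a bounded constant. In this regime the triangle count is asymptotically Poisson(c³/6).

E[X] ≈ 35.359694; in regime p = Θ(1/n^{1}) E[X] stays bounded (at the triangle threshold p ~ 1/n).


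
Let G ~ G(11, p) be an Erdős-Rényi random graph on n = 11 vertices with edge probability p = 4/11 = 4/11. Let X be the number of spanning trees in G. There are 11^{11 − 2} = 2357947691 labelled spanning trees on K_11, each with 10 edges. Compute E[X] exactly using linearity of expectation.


K_11 has 11^{11 − 2} = 2357947691 labelled spanning trees.
For each such spanning tree H, let X_H = 1 if all 10 edges of H are present in G. Then P[X_H = 1] = p^{10} = (4/11)^{10} = 1048576/25937424601.
Summing the indicators: E[X] = Σ_H E[X_H] = 2357947691 · p^{10} = 2357947691 · 1048576/25937424601 = 1048576/11.
Numerically: E[X] ≈ 95325.1.

E[X] = 2357947691 · (4/11)^{10} = 1048576/11 ≈ 95325.1.


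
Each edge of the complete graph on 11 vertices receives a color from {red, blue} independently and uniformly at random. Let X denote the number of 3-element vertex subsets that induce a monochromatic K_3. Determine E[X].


Let X = Σ_S X_S over the C(11, 3) = 165 subsets S of size 3, where X_S = 1 if the K_3 on S is monochromatic.
For a fixed S, the K_3 on S has C(3, 2) = 3 edges. P[all 3 edges red] = (1/2)^3, and likewise for blue, so P[monochromatic] = 2·(1/2)^3 = 2^{1 − 3} = 1/4.
By linearity of expectation: E[X] = C(11, 3) · 2^{1 − 3} = 165 · 1/4 = 165/4.
Numerically: E[X] ≈ 41.25000.

E[X] = C(11,3)·2^(1−C(3,2)) = 165/4 ≈ 41.25000.


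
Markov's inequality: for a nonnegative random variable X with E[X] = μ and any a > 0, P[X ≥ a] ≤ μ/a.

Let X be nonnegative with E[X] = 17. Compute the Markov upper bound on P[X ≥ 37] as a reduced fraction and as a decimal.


μ = E[X] = 17, a = 37.
Markov: P[X ≥ 37] ≤ μ/a = (17)/37 = 17/37.
Numerically: ≈ 0.459.
(Since a = 37 > μ = 17.000, the bound 17/37 is < 1 and informative.)

P[X ≥ 37] ≤ 17/37 ≈ 0.459.


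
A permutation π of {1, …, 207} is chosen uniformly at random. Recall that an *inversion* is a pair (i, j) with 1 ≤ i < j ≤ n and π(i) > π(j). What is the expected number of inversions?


Write X = Σ X_I over the C(207, 2) = 21321 pairs i < j, with X_I the indicator of one inversion.
There are 21321 indicators.
For each fixed pair i < j, the values π(i) and π(j) are two distinct elements of {1, …, 207} in uniformly random order; by symmetry P[π(i) > π(j)] = 1/2.
By linearity: E[X] = 21321 · (1/2) = C(207, 2) · (1/2) = 21321/2 = 21321/2 ≈ 10660.500000.

E[X] = 21321/2 = 10660.500000.


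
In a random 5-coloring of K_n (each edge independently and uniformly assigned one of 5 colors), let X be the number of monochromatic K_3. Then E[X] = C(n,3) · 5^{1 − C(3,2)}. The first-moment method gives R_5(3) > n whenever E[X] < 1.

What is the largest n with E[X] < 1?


We need C(n, 3) · 5^{1 − 3} < 1, i.e. C(n, 3) < 5^{3 − 1} = 25.
Check values of n near the boundary:
  n = 3: C(3, 3) = 1; 1 < 25? YES
  n = 4: C(4, 3) = 4; 4 < 25? YES
  n = 5: C(5, 3) = 10; 10 < 25? YES
  n = 6: C(6, 3) = 20; 20 < 25? YES
  n = 7: C(7, 3) = 35; 35 < 25? NO
The largest n with C(n, 3) < 25 is n = 6 (where E[X] = 4/5 ≈ 0.8000). Hence R_5(3) > 6, i.e. R_5(3) ≥ 7.

Largest n = 6; hence R_5(3) > 6.


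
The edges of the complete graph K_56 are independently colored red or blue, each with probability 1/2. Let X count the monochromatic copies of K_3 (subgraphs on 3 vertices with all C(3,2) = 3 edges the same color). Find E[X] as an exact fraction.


Let X = Σ_S X_S over the C(56, 3) = 27720 subsets S of size 3, where X_S = 1 if the K_3 on S is monochromatic.
For a fixed S, the K_3 on S has C(3, 2) = 3 edges. P[all 3 edges red] = (1/2)^3, and likewise for blue, so P[monochromatic] = 2·(1/2)^3 = 2^{1 − 3} = 1/4.
By linearity of expectation: E[X] = C(56, 3) · 2^{1 − 3} = 27720 · 1/4 = 6930.
Numerically: E[X] ≈ 6930.00000.

E[X] = C(56,3)·2^(1−C(3,2)) = 6930 ≈ 6930.00000.


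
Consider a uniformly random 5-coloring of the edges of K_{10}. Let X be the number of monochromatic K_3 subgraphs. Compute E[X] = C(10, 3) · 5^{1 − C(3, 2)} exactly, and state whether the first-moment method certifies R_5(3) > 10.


E[X] = C(10, 3) · 5^{1 − 3} = 120 · 5^{−2} = 120/25.
As a reduced fraction: E[X] = 24/5 ≈ 4.800.
Is E[X] < 1? NO.
Since E[X] ≥ 1, the first-moment bound is inconclusive at n = 10; it does NOT by itself certify R_5(3) > 10.

E[X] = 24/5 ≈ 4.800; E[X] ≥ 1; first-moment method inconclusive here.


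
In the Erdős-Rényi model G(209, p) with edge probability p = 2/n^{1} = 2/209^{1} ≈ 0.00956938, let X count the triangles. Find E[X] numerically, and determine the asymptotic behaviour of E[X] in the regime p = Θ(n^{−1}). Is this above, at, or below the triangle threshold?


Number of potential triangles: C(209, 3) = 1499784.
Each occurs with probability p³ ≈ (0.00956938)³ ≈ 8.76296604e-07.
By linearity: E[X] = C(209, 3)·p³ ≈ 1499784 · 8.76296604e-07 ≈ 1.314256.
Here α = 1, so p = 2/n is exactly at the triangle threshold p ~ 1/n. Asymptotically E[X] → c³/6 = 2³/6 = 4/3 ≈ 1.333333, a bounded constant. In this regime the triangle count is asymptotically Poisson(c³/6).

E[X] ≈ 1.314256; in regime p = Θ(1/n^{1}) E[X] stays bounded (at the triangle threshold p ~ 1/n).


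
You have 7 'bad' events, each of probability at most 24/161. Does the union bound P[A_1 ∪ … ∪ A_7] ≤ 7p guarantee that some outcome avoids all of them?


Union bound: P[∪_{i=1}^{7} A_i] ≤ Σ_i P[A_i] ≤ 7·p = 7·(24/161) = 24/23.
Numerically: 24/23 ≈ 1.0435.
Is 24/23 < 1? NO.
Since the bound 24/23 is ≥ 1, the union bound is uninformative here; it does NOT by itself certify existence.

7·p = 24/23 ≈ 1.0435; existence NOT certified by the union bound.


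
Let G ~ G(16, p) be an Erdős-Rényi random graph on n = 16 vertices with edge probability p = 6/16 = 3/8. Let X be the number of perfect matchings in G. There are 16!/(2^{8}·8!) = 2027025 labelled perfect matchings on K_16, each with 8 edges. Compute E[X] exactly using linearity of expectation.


K_16 has 16!/(2^{8}·8!) = 2027025 labelled perfect matchings.
For each such perfect matching H, let X_H = 1 if all 8 edges of H are present in G. Then P[X_H = 1] = p^{8} = (3/8)^{8} = 6561/16777216.
By linearity: E[X] = Σ_H E[X_H] = 2027025 · p^{8} = 2027025 · 6561/16777216 = 13299311025/16777216.
Numerically: E[X] ≈ 792.7.

E[X] = 2027025 · (3/8)^{8} = 13299311025/16777216 ≈ 792.7.


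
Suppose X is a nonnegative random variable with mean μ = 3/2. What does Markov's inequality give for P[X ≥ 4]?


μ = E[X] = 3/2, a = 4.
Markov: P[X ≥ 4] ≤ μ/a = (3/2)/4 = 3/8.
Numerically: ≈ 0.37500.
(Since a = 4 > μ = 1.50000, the bound 3/8 is < 1 and informative.)

P[X ≥ 4] ≤ 3/8 ≈ 0.37500.


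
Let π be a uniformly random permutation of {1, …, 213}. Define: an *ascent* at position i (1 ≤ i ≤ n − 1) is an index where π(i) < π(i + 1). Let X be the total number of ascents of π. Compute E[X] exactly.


Write X = Σ X_I over i = 1, …, 212, with X_I the indicator of one ascent.
There are 212 indicators.
For each fixed i, the pair (π(i), π(i+1)) is a uniformly random ordered pair of distinct values from {1, …, 213}; by symmetry P[π(i) < π(i+1)] = 1/2.
By linearity: E[X] = 212 · (1/2) = (213 − 1) · (1/2) = 106 ≈ 106.000000.

E[X] = 106 = 106.000000.


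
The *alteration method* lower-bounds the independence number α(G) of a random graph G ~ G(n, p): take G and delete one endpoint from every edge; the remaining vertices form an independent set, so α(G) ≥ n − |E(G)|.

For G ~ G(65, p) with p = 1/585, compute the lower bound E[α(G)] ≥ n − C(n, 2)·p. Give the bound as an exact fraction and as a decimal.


E[|E(G)|] = C(65, 2)·p = 2080 · (1/585) = 32/9.
E[α(G)] ≥ n − E[|E(G)|] = 65 − 32/9 = 553/9.
Numerically: ≈ 61.4444.
(This is only a lower bound; the true E[α(G)] may be larger.)

E[α(G)] ≥ 553/9 ≈ 61.4444.


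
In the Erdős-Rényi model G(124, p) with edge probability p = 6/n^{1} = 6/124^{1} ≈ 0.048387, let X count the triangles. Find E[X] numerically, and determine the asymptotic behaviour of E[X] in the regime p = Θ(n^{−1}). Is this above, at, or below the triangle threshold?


Number of potential triangles: C(124, 3) = 310124.
Each occurs with probability p³ ≈ (0.048387)³ ≈ 1.1328925e-04.
By linearity: E[X] = C(124, 3)·p³ ≈ 310124 · 1.1328925e-04 ≈ 35.13371.
Here α = 1, so p = 6/n is exactly at the triangle threshold p ~ 1/n. Asymptotically E[X] → c³/6 = 6³/6 = 36 ≈ 36.00000, a bounded constant. In this regime the triangle count is asymptotically Poisson(c³/6).

E[X] ≈ 35.13371; in regime p = Θ(1/n^{1}) E[X] stays bounded (at the triangle threshold p ~ 1/n).


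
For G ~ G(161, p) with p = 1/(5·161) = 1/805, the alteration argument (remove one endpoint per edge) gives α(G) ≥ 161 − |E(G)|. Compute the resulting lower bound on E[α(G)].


E[|E(G)|] = C(161, 2)·p = 12880 · (1/805) = 16.
E[α(G)] ≥ n − E[|E(G)|] = 161 − 16 = 145.
Numerically: ≈ 145.0000.
(This is only a lower bound; the true E[α(G)] may be larger.)

E[α(G)] ≥ 145 ≈ 145.0000.


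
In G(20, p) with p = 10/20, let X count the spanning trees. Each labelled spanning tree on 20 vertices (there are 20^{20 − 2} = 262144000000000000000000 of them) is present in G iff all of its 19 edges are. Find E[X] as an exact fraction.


K_20 has 20^{20 − 2} = 262144000000000000000000 labelled spanning trees.
For each such spanning tree H, let X_H = 1 if all 19 edges of H are present in G. Then P[X_H = 1] = p^{19} = (1/2)^{19} = 1/524288.
Summing the indicators: E[X] = Σ_H E[X_H] = 262144000000000000000000 · p^{19} = 262144000000000000000000 · 1/524288 = 500000000000000000.
Numerically: E[X] ≈ 5e+17.

E[X] = 262144000000000000000000 · (1/2)^{19} = 500000000000000000 ≈ 5e+17.


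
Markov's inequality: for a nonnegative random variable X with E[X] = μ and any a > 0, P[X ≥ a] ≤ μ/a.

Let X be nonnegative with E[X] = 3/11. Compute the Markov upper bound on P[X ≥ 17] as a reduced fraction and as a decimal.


μ = E[X] = 3/11, a = 17.
Markov: P[X ≥ 17] ≤ μ/a = (3/11)/17 = 3/187.
Numerically: ≈ 0.01604.
(Since a = 17 > μ = 0.27273, the bound 3/187 is < 1 and informative.)

P[X ≥ 17] ≤ 3/187 ≈ 0.01604.


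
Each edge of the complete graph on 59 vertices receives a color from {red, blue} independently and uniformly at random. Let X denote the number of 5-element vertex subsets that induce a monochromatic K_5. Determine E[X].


Let X = Σ_S X_S over the C(59, 5) = 5006386 subsets S of size 5, where X_S = 1 if the K_5 on S is monochromatic.
For a fixed S, the K_5 on S has C(5, 2) = 10 edges. P[all 10 edges red] = (1/2)^10, and likewise for blue, so P[monochromatic] = 2·(1/2)^10 = 2^{1 − 10} = 1/512.
By linearity: E[X] = C(59, 5) · 2^{1 − 10} = 5006386 · 1/512 = 2503193/256.
Numerically: E[X] ≈ 9778.097656.

E[X] = C(59,5)·2^(1−C(5,2)) = 2503193/256 ≈ 9778.097656.


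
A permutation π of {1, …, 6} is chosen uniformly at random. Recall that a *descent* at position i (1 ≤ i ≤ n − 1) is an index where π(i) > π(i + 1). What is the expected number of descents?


Write X = Σ X_I over i = 1, …, 5, with X_I the indicator of one descent.
There are 5 indicators.
For each fixed i, the pair (π(i), π(i+1)) is a uniformly random ordered pair of distinct values from {1, …, 6}; by symmetry P[π(i) > π(i+1)] = 1/2.
By linearity: E[X] = 5 · (1/2) = (6 − 1) · (1/2) = 5/2 ≈ 2.5000.

E[X] = 5/2 = 2.5000.


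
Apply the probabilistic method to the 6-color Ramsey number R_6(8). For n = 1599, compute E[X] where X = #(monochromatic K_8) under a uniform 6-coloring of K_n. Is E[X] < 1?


E[X] = C(1599, 8) · 6^{1 − 28} = 1041478627524184359081 · 6^{−27} = 1041478627524184359081/1023490369077469249536.
As a reduced fraction: E[X] = 38573282500895717003/37907050706572935168 ≈ 1.017575.
Is E[X] < 1? NO.
Since E[X] ≥ 1, the first-moment bound is inconclusive at n = 1599; it does NOT by itself certify R_6(8) > 1599.

E[X] = 38573282500895717003/37907050706572935168 ≈ 1.017575; E[X] ≥ 1; first-moment method inconclusive here.


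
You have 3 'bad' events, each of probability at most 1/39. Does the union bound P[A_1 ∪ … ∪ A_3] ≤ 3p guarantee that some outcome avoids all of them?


Union bound: P[∪_{i=1}^{3} A_i] ≤ Σ_i P[A_i] ≤ 3·p = 3·(1/39) = 1/13.
Numerically: 1/13 ≈ 0.077.
Is 1/13 < 1? YES.
Since P[∪ A_i] ≤ 1/13 < 1, the complement has P[∩ A_i^c] ≥ 1 − 1/13 = 12/13 > 0, so some outcome avoids every A_i.

3·p = 1/13 ≈ 0.077; existence CERTIFIED by the union bound.


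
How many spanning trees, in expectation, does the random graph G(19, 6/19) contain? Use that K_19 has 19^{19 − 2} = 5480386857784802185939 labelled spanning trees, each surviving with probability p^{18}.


K_19 has 19^{19 − 2} = 5480386857784802185939 labelled spanning trees.
For each such spanning tree H, let X_H = 1 if all 18 edges of H are present in G. Then P[X_H = 1] = p^{18} = (6/19)^{18} = 101559956668416/104127350297911241532841.
Summing the indicators: E[X] = Σ_H E[X_H] = 5480386857784802185939 · p^{18} = 5480386857784802185939 · 101559956668416/104127350297911241532841 = 101559956668416/19.
Numerically: E[X] ≈ 5.3453e+12.

E[X] = 5480386857784802185939 · (6/19)^{18} = 101559956668416/19 ≈ 5.3453e+12.


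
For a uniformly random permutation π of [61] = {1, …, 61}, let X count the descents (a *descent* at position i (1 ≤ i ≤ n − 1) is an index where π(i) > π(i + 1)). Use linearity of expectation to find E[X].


Write X = Σ X_I over i = 1, …, 60, with X_I the indicator of one descent.
There are 60 indicators.
For each fixed i, the pair (π(i), π(i+1)) is a uniformly random ordered pair of distinct values from {1, …, 61}; by symmetry P[π(i) > π(i+1)] = 1/2.
By linearity: E[X] = 60 · (1/2) = (61 − 1) · (1/2) = 30 ≈ 30.000000.

E[X] = 30 = 30.000000.


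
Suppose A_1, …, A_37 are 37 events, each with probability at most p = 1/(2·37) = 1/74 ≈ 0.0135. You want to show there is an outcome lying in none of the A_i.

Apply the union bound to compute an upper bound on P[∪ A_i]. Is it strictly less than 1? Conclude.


Union bound: P[∪_{i=1}^{37} A_i] ≤ Σ_i P[A_i] ≤ 37·p = 37·(1/74) = 1/2.
Numerically: 1/2 ≈ 0.5000.
Is 1/2 < 1? YES.
Since P[∪ A_i] ≤ 1/2 < 1, the complement has P[∩ A_i^c] ≥ 1 − 1/2 = 1/2 > 0, so some outcome avoids every A_i.

37·p = 1/2 ≈ 0.5000; existence CERTIFIED by the union bound.


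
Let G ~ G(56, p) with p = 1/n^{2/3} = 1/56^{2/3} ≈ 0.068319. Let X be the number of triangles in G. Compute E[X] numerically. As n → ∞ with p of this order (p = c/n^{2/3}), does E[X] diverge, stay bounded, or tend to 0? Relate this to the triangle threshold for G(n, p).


Number of potential triangles: C(56, 3) = 27720.
Each occurs with probability p³ ≈ (0.068319)³ ≈ 3.1887755e-04.
By linearity: E[X] = C(56, 3)·p³ ≈ 27720 · 3.1887755e-04 ≈ 8.83929.
Since α = 2/3 < 1, p = c/n^{2/3} ≫ 1/n is above the triangle threshold p ~ 1/n. Asymptotically E[X] ~ (c³/6)·n^{3(1−α)} = (1³/6)·n^{1} → ∞; triangles are abundant w.h.p.

E[X] ≈ 8.83929; in regime p = Θ(1/n^{2/3}) E[X] diverges (above the triangle threshold p ~ 1/n).


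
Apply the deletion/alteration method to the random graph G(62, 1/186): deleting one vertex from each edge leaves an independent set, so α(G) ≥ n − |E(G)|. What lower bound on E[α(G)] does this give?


E[|E(G)|] = C(62, 2)·p = 1891 · (1/186) = 61/6.
E[α(G)] ≥ n − E[|E(G)|] = 62 − 61/6 = 311/6.
Numerically: ≈ 51.83333.
(This is only a lower bound; the true E[α(G)] may be larger.)

E[α(G)] ≥ 311/6 ≈ 51.83333.


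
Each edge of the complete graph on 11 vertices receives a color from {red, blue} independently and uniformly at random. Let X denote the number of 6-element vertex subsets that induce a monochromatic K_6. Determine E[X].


Let X = Σ_S X_S over the C(11, 6) = 462 subsets S of size 6, where X_S = 1 if the K_6 on S is monochromatic.
For a fixed S, the K_6 on S has C(6, 2) = 15 edges. P[all 15 edges red] = (1/2)^15, and likewise for blue, so P[monochromatic] = 2·(1/2)^15 = 2^{1 − 15} = 1/16384.
Summing: E[X] = C(11, 6) · 2^{1 − 15} = 462 · 1/16384 = 231/8192.
Numerically: E[X] ≈ 0.0282.

E[X] = C(11,6)·2^(1−C(6,2)) = 231/8192 ≈ 0.0282.


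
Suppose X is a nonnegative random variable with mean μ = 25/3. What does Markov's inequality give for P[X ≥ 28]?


μ = E[X] = 25/3, a = 28.
Markov: P[X ≥ 28] ≤ μ/a = (25/3)/28 = 25/84.
Numerically: ≈ 0.2976.
(Since a = 28 > μ = 8.3333, the bound 25/84 is < 1 and informative.)

P[X ≥ 28] ≤ 25/84 ≈ 0.2976.


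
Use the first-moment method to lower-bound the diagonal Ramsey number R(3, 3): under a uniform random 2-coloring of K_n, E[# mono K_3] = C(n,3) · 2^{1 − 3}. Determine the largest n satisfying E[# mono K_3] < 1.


We need C(n, 3) · 2^{1 − 3} < 1, i.e. C(n, 3) < 2^{3 − 1} = 4.
Check values of n near the boundary:
  n = 3: C(3, 3) = 1; 1 < 4? YES
  n = 4: C(4, 3) = 4; 4 < 4? NO
  n = 5: C(5, 3) = 10; 10 < 4? NO
The largest n with C(n, 3) < 4 is n = 3 (where E[X] = 1/4 ≈ 0.2500). Hence R(3, 3) > 3, i.e. R(3, 3) ≥ 4.

Largest n = 3; hence R(3, 3) > 3.


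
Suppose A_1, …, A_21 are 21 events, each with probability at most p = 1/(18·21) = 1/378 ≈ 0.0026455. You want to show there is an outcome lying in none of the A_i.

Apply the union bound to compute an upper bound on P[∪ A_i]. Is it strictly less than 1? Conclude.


Union bound: P[∪_{i=1}^{21} A_i] ≤ Σ_i P[A_i] ≤ 21·p = 21·(1/378) = 1/18.
Numerically: 1/18 ≈ 0.0555556.
Is 1/18 < 1? YES.
Since P[∪ A_i] ≤ 1/18 < 1, the complement has P[∩ A_i^c] ≥ 1 − 1/18 = 17/18 > 0, so some outcome avoids every A_i.

21·p = 1/18 ≈ 0.0555556; existence CERTIFIED by the union bound.


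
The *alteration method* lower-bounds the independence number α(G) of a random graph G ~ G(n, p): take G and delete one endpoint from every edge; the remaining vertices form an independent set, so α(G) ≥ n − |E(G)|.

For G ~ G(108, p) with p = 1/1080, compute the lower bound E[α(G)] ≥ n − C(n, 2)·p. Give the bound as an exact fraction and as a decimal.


E[|E(G)|] = C(108, 2)·p = 5778 · (1/1080) = 107/20.
E[α(G)] ≥ n − E[|E(G)|] = 108 − 107/20 = 2053/20.
Numerically: ≈ 102.6500.
(This is only a lower bound; the true E[α(G)] may be larger.)

E[α(G)] ≥ 2053/20 ≈ 102.6500.


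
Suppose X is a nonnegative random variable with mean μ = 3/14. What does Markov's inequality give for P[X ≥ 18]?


μ = E[X] = 3/14, a = 18.
Markov: P[X ≥ 18] ≤ μ/a = (3/14)/18 = 1/84.
Numerically: ≈ 0.0119.
(Since a = 18 > μ = 0.2143, the bound 1/84 is < 1 and informative.)

P[X ≥ 18] ≤ 1/84 ≈ 0.0119.


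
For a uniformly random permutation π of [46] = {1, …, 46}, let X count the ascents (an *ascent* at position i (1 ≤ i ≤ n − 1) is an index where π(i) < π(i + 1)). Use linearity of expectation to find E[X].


Write X = Σ X_I over i = 1, …, 45, with X_I the indicator of one ascent.
There are 45 indicators.
For each fixed i, the pair (π(i), π(i+1)) is a uniformly random ordered pair of distinct values from {1, …, 46}; by symmetry P[π(i) < π(i+1)] = 1/2.
By linearity: E[X] = 45 · (1/2) = (46 − 1) · (1/2) = 45/2 ≈ 22.50000.

E[X] = 45/2 = 22.50000.


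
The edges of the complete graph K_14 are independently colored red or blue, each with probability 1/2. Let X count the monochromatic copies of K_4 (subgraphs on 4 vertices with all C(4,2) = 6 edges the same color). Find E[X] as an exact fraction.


Let X = Σ_S X_S over the C(14, 4) = 1001 subsets S of size 4, where X_S = 1 if the K_4 on S is monochromatic.
For a fixed S, the K_4 on S has C(4, 2) = 6 edges. P[all 6 edges red] = (1/2)^6, and likewise for blue, so P[monochromatic] = 2·(1/2)^6 = 2^{1 − 6} = 1/32.
By linearity of expectation: E[X] = C(14, 4) · 2^{1 − 6} = 1001 · 1/32 = 1001/32.
Numerically: E[X] ≈ 31.281250.

E[X] = C(14,4)·2^(1−C(4,2)) = 1001/32 ≈ 31.281250.


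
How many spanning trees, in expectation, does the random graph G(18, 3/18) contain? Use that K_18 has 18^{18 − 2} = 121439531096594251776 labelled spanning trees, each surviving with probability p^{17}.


K_18 has 18^{18 − 2} = 121439531096594251776 labelled spanning trees.
For each such spanning tree H, let X_H = 1 if all 17 edges of H are present in G. Then P[X_H = 1] = p^{17} = (1/6)^{17} = 1/16926659444736.
By linearity: E[X] = Σ_H E[X_H] = 121439531096594251776 · p^{17} = 121439531096594251776 · 1/16926659444736 = 14348907/2.
Numerically: E[X] ≈ 7.17445e+06.

E[X] = 121439531096594251776 · (1/6)^{17} = 14348907/2 ≈ 7.17445e+06.


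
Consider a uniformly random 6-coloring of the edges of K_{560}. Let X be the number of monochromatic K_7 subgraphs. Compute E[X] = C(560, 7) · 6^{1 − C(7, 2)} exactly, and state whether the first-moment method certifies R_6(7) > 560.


E[X] = C(560, 7) · 6^{1 − 21} = 3300169391659920 · 6^{−20} = 3300169391659920/3656158440062976.
As a reduced fraction: E[X] = 68753528992915/76169967501312 ≈ 0.9026330.
Is E[X] < 1? YES.
Since E[X] < 1, there exists a 6-coloring of K_{560} with no monochromatic K_7; hence R_6(7) > 560.

E[X] = 68753528992915/76169967501312 ≈ 0.9026330; E[X] < 1, so R_6(7) > 560.


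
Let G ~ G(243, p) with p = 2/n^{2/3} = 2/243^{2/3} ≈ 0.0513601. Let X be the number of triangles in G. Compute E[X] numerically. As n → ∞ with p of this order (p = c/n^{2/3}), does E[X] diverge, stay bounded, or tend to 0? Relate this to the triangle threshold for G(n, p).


Number of potential triangles: C(243, 3) = 2362041.
Each occurs with probability p³ ≈ (0.0513601)³ ≈ 1.35480702e-04.
By linearity: E[X] = C(243, 3)·p³ ≈ 2362041 · 1.35480702e-04 ≈ 320.010974.
Since α = 2/3 < 1, p = c/n^{2/3} ≫ 1/n is above the triangle threshold p ~ 1/n. Asymptotically E[X] ~ (c³/6)·n^{3(1−α)} = (2³/6)·n^{1} → ∞; triangles are abundant w.h.p.

E[X] ≈ 320.010974; in regime p = Θ(1/n^{2/3}) E[X] diverges (above the triangle threshold p ~ 1/n).


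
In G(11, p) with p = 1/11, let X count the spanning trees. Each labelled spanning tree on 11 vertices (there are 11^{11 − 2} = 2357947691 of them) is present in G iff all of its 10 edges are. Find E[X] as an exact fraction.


K_11 has 11^{11 − 2} = 2357947691 labelled spanning trees.
For each such spanning tree H, let X_H = 1 if all 10 edges of H are present in G. Then P[X_H = 1] = p^{10} = (1/11)^{10} = 1/25937424601.
By linearity of expectation: E[X] = Σ_H E[X_H] = 2357947691 · p^{10} = 2357947691 · 1/25937424601 = 1/11.
Numerically: E[X] ≈ 0.090909.

E[X] = 2357947691 · (1/11)^{10} = 1/11 ≈ 0.090909.


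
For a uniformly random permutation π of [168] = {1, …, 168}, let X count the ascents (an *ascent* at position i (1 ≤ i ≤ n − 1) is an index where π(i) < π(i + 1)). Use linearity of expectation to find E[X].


Write X = Σ X_I over i = 1, …, 167, with X_I the indicator of one ascent.
There are 167 indicators.
For each fixed i, the pair (π(i), π(i+1)) is a uniformly random ordered pair of distinct values from {1, …, 168}; by symmetry P[π(i) < π(i+1)] = 1/2.
By linearity: E[X] = 167 · (1/2) = (168 − 1) · (1/2) = 167/2 ≈ 83.5000.

E[X] = 167/2 = 83.5000.


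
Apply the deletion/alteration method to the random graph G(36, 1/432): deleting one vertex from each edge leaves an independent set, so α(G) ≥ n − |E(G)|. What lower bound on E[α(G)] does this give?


E[|E(G)|] = C(36, 2)·p = 630 · (1/432) = 35/24.
E[α(G)] ≥ n − E[|E(G)|] = 36 − 35/24 = 829/24.
Numerically: ≈ 34.54167.
(This is only a lower bound; the true E[α(G)] may be larger.)

E[α(G)] ≥ 829/24 ≈ 34.54167.


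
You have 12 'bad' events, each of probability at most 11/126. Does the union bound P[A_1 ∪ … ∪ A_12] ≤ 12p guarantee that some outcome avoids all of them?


Union bound: P[∪_{i=1}^{12} A_i] ≤ Σ_i P[A_i] ≤ 12·p = 12·(11/126) = 22/21.
Numerically: 22/21 ≈ 1.0476.
Is 22/21 < 1? NO.
Since the bound 22/21 is ≥ 1, the union bound is uninformative here; it does NOT by itself certify existence.

12·p = 22/21 ≈ 1.0476; existence NOT certified by the union bound.


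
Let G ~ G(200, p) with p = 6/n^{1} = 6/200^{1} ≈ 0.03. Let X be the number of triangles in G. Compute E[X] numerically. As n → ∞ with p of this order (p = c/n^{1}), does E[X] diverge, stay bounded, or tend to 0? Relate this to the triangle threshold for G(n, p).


Number of potential triangles: C(200, 3) = 1313400.
Each occurs with probability p³ ≈ (0.03)³ ≈ 2.700000e-05.
By linearity: E[X] = C(200, 3)·p³ ≈ 1313400 · 2.700000e-05 ≈ 35.4618.
Here α = 1, so p = 6/n is exactly at the triangle threshold p ~ 1/n. Asymptotically E[X] → c³/6 = 6³/6 = 36 ≈ 36.0000, a bounded constant. In this regime the triangle count is asymptotically Poisson(c³/6).

E[X] ≈ 35.4618; in regime p = Θ(1/n^{1}) E[X] stays bounded (at the triangle threshold p ~ 1/n).


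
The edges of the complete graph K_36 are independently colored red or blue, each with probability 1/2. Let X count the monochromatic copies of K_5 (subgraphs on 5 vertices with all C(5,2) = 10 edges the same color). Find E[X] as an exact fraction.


Let X = Σ_S X_S over the C(36, 5) = 376992 subsets S of size 5, where X_S = 1 if the K_5 on S is monochromatic.
For a fixed S, the K_5 on S has C(5, 2) = 10 edges. P[all 10 edges red] = (1/2)^10, and likewise for blue, so P[monochromatic] = 2·(1/2)^10 = 2^{1 − 10} = 1/512.
Summing: E[X] = C(36, 5) · 2^{1 − 10} = 376992 · 1/512 = 11781/16.
Numerically: E[X] ≈ 736.31250.

E[X] = C(36,5)·2^(1−C(5,2)) = 11781/16 ≈ 736.31250.


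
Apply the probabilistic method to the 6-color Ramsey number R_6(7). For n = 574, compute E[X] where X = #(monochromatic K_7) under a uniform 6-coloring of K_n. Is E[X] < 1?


E[X] = C(574, 7) · 6^{1 − 21} = 3926481655188664 · 6^{−20} = 3926481655188664/3656158440062976.
As a reduced fraction: E[X] = 490810206898583/457019805007872 ≈ 1.073936.
Is E[X] < 1? NO.
Since E[X] ≥ 1, the first-moment bound is inconclusive at n = 574; it does NOT by itself certify R_6(7) > 574.

E[X] = 490810206898583/457019805007872 ≈ 1.073936; E[X] ≥ 1; first-moment method inconclusive here.


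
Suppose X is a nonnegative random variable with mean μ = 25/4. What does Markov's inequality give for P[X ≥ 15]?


μ = E[X] = 25/4, a = 15.
Markov: P[X ≥ 15] ≤ μ/a = (25/4)/15 = 5/12.
Numerically: ≈ 0.41667.
(Since a = 15 > μ = 6.25000, the bound 5/12 is < 1 and informative.)

P[X ≥ 15] ≤ 5/12 ≈ 0.41667.


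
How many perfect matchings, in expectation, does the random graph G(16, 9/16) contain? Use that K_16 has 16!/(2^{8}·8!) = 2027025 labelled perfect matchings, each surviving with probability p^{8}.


K_16 has 16!/(2^{8}·8!) = 2027025 labelled perfect matchings.
For each such perfect matching H, let X_H = 1 if all 8 edges of H are present in G. Then P[X_H = 1] = p^{8} = (9/16)^{8} = 43046721/4294967296.
By linearity: E[X] = Σ_H E[X_H] = 2027025 · p^{8} = 2027025 · 43046721/4294967296 = 87256779635025/4294967296.
Numerically: E[X] ≈ 20316.

E[X] = 2027025 · (9/16)^{8} = 87256779635025/4294967296 ≈ 20316.


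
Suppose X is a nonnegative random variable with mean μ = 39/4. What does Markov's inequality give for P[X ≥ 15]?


μ = E[X] = 39/4, a = 15.
Markov: P[X ≥ 15] ≤ μ/a = (39/4)/15 = 13/20.
Numerically: ≈ 0.650.
(Since a = 15 > μ = 9.750, the bound 13/20 is < 1 and informative.)

P[X ≥ 15] ≤ 13/20 ≈ 0.650.


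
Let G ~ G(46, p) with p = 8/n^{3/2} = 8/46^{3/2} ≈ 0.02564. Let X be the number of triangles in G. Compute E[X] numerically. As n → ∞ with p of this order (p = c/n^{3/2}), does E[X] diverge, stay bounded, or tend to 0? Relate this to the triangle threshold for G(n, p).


Number of potential triangles: C(46, 3) = 15180.
Each occurs with probability p³ ≈ (0.02564)³ ≈ 1.686008e-05.
By linearity: E[X] = C(46, 3)·p³ ≈ 15180 · 1.686008e-05 ≈ 0.2559.
Since α = 3/2 > 1, p = c/n^{3/2} = o(1/n) is below the triangle threshold p ~ 1/n. Asymptotically E[X] ~ (c³/6)·n^{3(1−α)} = (8³/6)·n^{-1.5} → 0, so by Markov's inequality G has no triangles w.h.p.

E[X] ≈ 0.2559; in regime p = Θ(1/n^{3/2}) E[X] tends to 0 (below the triangle threshold p ~ 1/n).


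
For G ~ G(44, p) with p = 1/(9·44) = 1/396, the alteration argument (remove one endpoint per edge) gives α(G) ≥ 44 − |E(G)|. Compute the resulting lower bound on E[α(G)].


E[|E(G)|] = C(44, 2)·p = 946 · (1/396) = 43/18.
E[α(G)] ≥ n − E[|E(G)|] = 44 − 43/18 = 749/18.
Numerically: ≈ 41.61111.
(This is only a lower bound; the true E[α(G)] may be larger.)

E[α(G)] ≥ 749/18 ≈ 41.61111.


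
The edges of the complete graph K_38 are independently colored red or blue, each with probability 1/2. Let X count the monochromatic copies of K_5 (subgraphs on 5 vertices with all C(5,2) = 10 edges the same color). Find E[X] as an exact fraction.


Let X = Σ_S X_S over the C(38, 5) = 501942 subsets S of size 5, where X_S = 1 if the K_5 on S is monochromatic.
For a fixed S, the K_5 on S has C(5, 2) = 10 edges. P[all 10 edges red] = (1/2)^10, and likewise for blue, so P[monochromatic] = 2·(1/2)^10 = 2^{1 − 10} = 1/512.
By linearity: E[X] = C(38, 5) · 2^{1 − 10} = 501942 · 1/512 = 250971/256.
Numerically: E[X] ≈ 980.35547.

E[X] = C(38,5)·2^(1−C(5,2)) = 250971/256 ≈ 980.35547.


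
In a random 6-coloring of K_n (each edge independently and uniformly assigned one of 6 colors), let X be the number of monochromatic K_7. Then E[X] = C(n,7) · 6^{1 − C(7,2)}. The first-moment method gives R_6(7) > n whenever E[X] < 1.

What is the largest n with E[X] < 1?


We need C(n, 7) · 6^{1 − 21} < 1, i.e. C(n, 7) < 6^{21 − 1} = 3656158440062976.
Check values of n near the boundary:
  n = 563: C(563, 7) = 3426622515769596; 3426622515769596 < 3656158440062976? YES
  n = 564: C(564, 7) = 3469685994423792; 3469685994423792 < 3656158440062976? YES
  n = 565: C(565, 7) = 3513212521235560; 3513212521235560 < 3656158440062976? YES
  n = 566: C(566, 7) = 3557206237959440; 3557206237959440 < 3656158440062976? YES
  n = 567: C(567, 7) = 3601671315933933; 3601671315933933 < 3656158440062976? YES
  n = 568: C(568, 7) = 3646611956239704; 3646611956239704 < 3656158440062976? YES
  n = 569: C(569, 7) = 3692032389858348; 3692032389858348 < 3656158440062976? NO
The largest n with C(n, 7) < 3656158440062976 is n = 568 (where E[X] = 16882462760369/16926659444736 ≈ 0.99739). Hence R_6(7) > 568, i.e. R_6(7) ≥ 569.

Largest n = 568; hence R_6(7) > 568.


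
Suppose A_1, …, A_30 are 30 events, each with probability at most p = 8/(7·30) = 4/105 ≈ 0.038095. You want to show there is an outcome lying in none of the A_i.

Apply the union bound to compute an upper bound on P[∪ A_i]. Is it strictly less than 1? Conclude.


Union bound: P[∪_{i=1}^{30} A_i] ≤ Σ_i P[A_i] ≤ 30·p = 30·(4/105) = 8/7.
Numerically: 8/7 ≈ 1.142857.
Is 8/7 < 1? NO.
Since the bound 8/7 is ≥ 1, the union bound is uninformative here; it does NOT by itself certify existence.

30·p = 8/7 ≈ 1.142857; existence NOT certified by the union bound.


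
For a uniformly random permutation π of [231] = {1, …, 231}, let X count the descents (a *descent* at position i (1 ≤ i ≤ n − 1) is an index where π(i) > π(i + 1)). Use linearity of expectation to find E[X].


Write X = Σ X_I over i = 1, …, 230, with X_I the indicator of one descent.
There are 230 indicators.
For each fixed i, the pair (π(i), π(i+1)) is a uniformly random ordered pair of distinct values from {1, …, 231}; by symmetry P[π(i) > π(i+1)] = 1/2.
By linearity: E[X] = 230 · (1/2) = (231 − 1) · (1/2) = 115 ≈ 115.00000.

E[X] = 115 = 115.00000.


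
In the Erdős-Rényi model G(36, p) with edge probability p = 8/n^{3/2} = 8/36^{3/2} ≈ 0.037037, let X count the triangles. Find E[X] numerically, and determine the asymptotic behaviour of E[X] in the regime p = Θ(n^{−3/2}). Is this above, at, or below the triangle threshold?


Number of potential triangles: C(36, 3) = 7140.
Each occurs with probability p³ ≈ (0.037037)³ ≈ 5.0805263e-05.
By linearity: E[X] = C(36, 3)·p³ ≈ 7140 · 5.0805263e-05 ≈ 0.36275.
Since α = 3/2 > 1, p = c/n^{3/2} = o(1/n) is below the triangle threshold p ~ 1/n. Asymptotically E[X] ~ (c³/6)·n^{3(1−α)} = (8³/6)·n^{-1.5} → 0, so by Markov's inequality G has no triangles w.h.p.

E[X] ≈ 0.36275; in regime p = Θ(1/n^{3/2}) E[X] tends to 0 (below the triangle threshold p ~ 1/n).


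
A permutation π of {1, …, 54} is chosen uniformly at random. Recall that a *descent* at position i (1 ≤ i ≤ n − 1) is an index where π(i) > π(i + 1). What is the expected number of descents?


Write X = Σ X_I over i = 1, …, 53, with X_I the indicator of one descent.
There are 53 indicators.
For each fixed i, the pair (π(i), π(i+1)) is a uniformly random ordered pair of distinct values from {1, …, 54}; by symmetry P[π(i) > π(i+1)] = 1/2.
By linearity: E[X] = 53 · (1/2) = (54 − 1) · (1/2) = 53/2 ≈ 26.500.

E[X] = 53/2 = 26.500.


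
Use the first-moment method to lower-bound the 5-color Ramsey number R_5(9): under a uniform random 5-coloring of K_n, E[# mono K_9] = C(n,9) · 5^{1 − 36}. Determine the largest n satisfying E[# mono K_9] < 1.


We need C(n, 9) · 5^{1 − 36} < 1, i.e. C(n, 9) < 5^{36 − 1} = 2910383045673370361328125.
Check values of n near the boundary:
  n = 2165: C(2165, 9) = 2832220612024886803272630; 2832220612024886803272630 < 2910383045673370361328125? YES
  n = 2166: C(2166, 9) = 2844037944203015677277940; 2844037944203015677277940 < 2910383045673370361328125? YES
  n = 2167: C(2167, 9) = 2855899084841489792706810; 2855899084841489792706810 < 2910383045673370361328125? YES
  n = 2168: C(2168, 9) = 2867804175977929537095120; 2867804175977929537095120 < 2910383045673370361328125? YES
  n = 2169: C(2169, 9) = 2879753360044504243499683; 2879753360044504243499683 < 2910383045673370361328125? YES
  n = 2170: C(2170, 9) = 2891746779868845075610510; 2891746779868845075610510 < 2910383045673370361328125? YES
  n = 2171: C(2171, 9) = 2903784578674959601827205; 2903784578674959601827205 < 2910383045673370361328125? YES
  n = 2172: C(2172, 9) = 2915866900084148060642020; 2915866900084148060642020 < 2910383045673370361328125? NO
  n = 2173: C(2173, 9) = 2927993888115921319674265; 2927993888115921319674265 < 2910383045673370361328125? NO
The largest n with C(n, 9) < 2910383045673370361328125 is n = 2171 (where E[X] = 580756915734991920365441/582076609134674072265625 ≈ 0.9977). Hence R_5(9) > 2171, i.e. R_5(9) ≥ 2172.

Largest n = 2171; hence R_5(9) > 2171.


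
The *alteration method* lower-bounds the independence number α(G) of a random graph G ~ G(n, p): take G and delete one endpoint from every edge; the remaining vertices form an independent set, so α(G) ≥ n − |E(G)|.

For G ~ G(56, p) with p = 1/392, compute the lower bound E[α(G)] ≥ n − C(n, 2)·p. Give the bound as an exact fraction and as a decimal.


E[|E(G)|] = C(56, 2)·p = 1540 · (1/392) = 55/14.
E[α(G)] ≥ n − E[|E(G)|] = 56 − 55/14 = 729/14.
Numerically: ≈ 52.0714.
(This is only a lower bound; the true E[α(G)] may be larger.)

E[α(G)] ≥ 729/14 ≈ 52.0714.


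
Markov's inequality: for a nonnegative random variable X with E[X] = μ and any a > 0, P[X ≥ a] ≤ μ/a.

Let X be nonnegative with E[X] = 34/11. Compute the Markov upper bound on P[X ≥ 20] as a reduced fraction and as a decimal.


μ = E[X] = 34/11, a = 20.
Markov: P[X ≥ 20] ≤ μ/a = (34/11)/20 = 17/110.
Numerically: ≈ 0.1545.
(Since a = 20 > μ = 3.0909, the bound 17/110 is < 1 and informative.)

P[X ≥ 20] ≤ 17/110 ≈ 0.1545.


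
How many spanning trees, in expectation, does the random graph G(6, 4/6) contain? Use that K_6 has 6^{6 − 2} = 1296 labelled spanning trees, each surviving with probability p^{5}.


K_6 has 6^{6 − 2} = 1296 labelled spanning trees.
For each such spanning tree H, let X_H = 1 if all 5 edges of H are present in G. Then P[X_H = 1] = p^{5} = (2/3)^{5} = 32/243.
Summing the indicators: E[X] = Σ_H E[X_H] = 1296 · p^{5} = 1296 · 32/243 = 512/3.
Numerically: E[X] ≈ 170.7.

E[X] = 1296 · (2/3)^{5} = 512/3 ≈ 170.7.


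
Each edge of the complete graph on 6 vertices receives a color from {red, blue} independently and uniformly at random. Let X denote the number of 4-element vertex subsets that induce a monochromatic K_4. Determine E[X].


Let X = Σ_S X_S over the C(6, 4) = 15 subsets S of size 4, where X_S = 1 if the K_4 on S is monochromatic.
For a fixed S, the K_4 on S has C(4, 2) = 6 edges. P[all 6 edges red] = (1/2)^6, and likewise for blue, so P[monochromatic] = 2·(1/2)^6 = 2^{1 − 6} = 1/32.
By linearity of expectation: E[X] = C(6, 4) · 2^{1 − 6} = 15 · 1/32 = 15/32.
Numerically: E[X] ≈ 0.4688.

E[X] = C(6,4)·2^(1−C(4,2)) = 15/32 ≈ 0.4688.


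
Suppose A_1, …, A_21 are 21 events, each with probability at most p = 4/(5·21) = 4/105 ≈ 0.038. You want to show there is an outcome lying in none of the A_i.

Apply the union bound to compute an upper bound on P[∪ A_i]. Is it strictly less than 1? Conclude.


Union bound: P[∪_{i=1}^{21} A_i] ≤ Σ_i P[A_i] ≤ 21·p = 21·(4/105) = 4/5.
Numerically: 4/5 ≈ 0.800.
Is 4/5 < 1? YES.
Since P[∪ A_i] ≤ 4/5 < 1, the complement has P[∩ A_i^c] ≥ 1 − 4/5 = 1/5 > 0, so some outcome avoids every A_i.

21·p = 4/5 ≈ 0.800; existence CERTIFIED by the union bound.


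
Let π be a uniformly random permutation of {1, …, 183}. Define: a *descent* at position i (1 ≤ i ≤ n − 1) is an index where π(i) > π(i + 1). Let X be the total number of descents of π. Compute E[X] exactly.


Write X = Σ X_I over i = 1, …, 182, with X_I the indicator of one descent.
There are 182 indicators.
For each fixed i, the pair (π(i), π(i+1)) is a uniformly random ordered pair of distinct values from {1, …, 183}; by symmetry P[π(i) > π(i+1)] = 1/2.
By linearity: E[X] = 182 · (1/2) = (183 − 1) · (1/2) = 91 ≈ 91.00000.

E[X] = 91 = 91.00000.


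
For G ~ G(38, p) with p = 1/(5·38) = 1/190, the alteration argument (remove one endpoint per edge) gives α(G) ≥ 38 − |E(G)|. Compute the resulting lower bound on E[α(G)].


E[|E(G)|] = C(38, 2)·p = 703 · (1/190) = 37/10.
E[α(G)] ≥ n − E[|E(G)|] = 38 − 37/10 = 343/10.
Numerically: ≈ 34.3000.
(This is only a lower bound; the true E[α(G)] may be larger.)

E[α(G)] ≥ 343/10 ≈ 34.3000.
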